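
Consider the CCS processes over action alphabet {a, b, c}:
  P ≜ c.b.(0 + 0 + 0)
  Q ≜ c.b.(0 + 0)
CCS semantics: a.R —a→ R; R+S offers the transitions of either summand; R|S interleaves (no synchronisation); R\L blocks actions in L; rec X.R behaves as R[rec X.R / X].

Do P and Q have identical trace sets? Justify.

traces(P) = traces(Q)

P's transition system — 3 states:
  u0 = c.b.(0 + 0 + 0) ⊢ =c=> u1
  u1 = b.(0 + 0 + 0) ⊢ =b=> u2
  u2 = 0 + 0 + 0 ⊢ (no moves)
Q's transition system — 3 states:
  v0 = c.b.(0 + 0) ⊢ =c=> v1
  v1 = b.(0 + 0) ⊢ =b=> v2
  v2 = 0 + 0 ⊢ (no moves)
Partition-refinement fixed point:
  B0 = {u0, v0}
  B1 = {u1, v1}
  B2 = {u2, v2}
u0 ∈ B0, v0 ∈ B0 → same block
Bisimilar ⇒ trace-equivalent.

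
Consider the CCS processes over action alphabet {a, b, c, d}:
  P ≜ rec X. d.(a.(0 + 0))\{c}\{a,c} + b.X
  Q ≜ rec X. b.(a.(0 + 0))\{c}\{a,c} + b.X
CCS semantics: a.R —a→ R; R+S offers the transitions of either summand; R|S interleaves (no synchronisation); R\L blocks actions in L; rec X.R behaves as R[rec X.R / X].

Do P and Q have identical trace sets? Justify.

trace-distinct — witness ⟨d⟩

P's transition system — 2 states:
  u0 = rec X. d.(a.(0 + 0))\{c}\{a,c} + b.X → —b→ u0, —d→ u1
  u1 = (a.(0 + 0))\{c}\{a,c} → (no moves)
Q's transition system — 2 states:
  v0 = rec X. b.(a.(0 + 0))\{c}\{a,c} + b.X → —b→ v0, —b→ v1
  v1 = (a.(0 + 0))\{c}\{a,c} → (no moves)
Executing d from P (initial set {u0}):
  [1] d ⇒ {u1}
  ✓ P
Executing d from Q (initial set {v0}):
  [1] d ⇒ ∅ (Q stuck)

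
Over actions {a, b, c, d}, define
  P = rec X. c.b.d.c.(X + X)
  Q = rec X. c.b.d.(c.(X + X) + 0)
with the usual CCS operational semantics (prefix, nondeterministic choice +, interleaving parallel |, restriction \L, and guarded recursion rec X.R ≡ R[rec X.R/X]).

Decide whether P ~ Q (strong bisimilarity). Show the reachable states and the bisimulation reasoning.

P's transition system — 5 states:
  m0 = rec X. c.b.d.c.(X + X) :: -c-> m1
  m1 = b.d.c.((rec X. c.b.d.c.(X + X)) + (rec X. c.b.d.c.(X + X))) :: -b-> m2
  m2 = d.c.((rec X. c.b.d.c.(X + X)) + (rec X. c.b.d.c.(X + X))) :: -d-> m3
  m3 = c.((rec X. c.b.d.c.(X + X)) + (rec X. c.b.d.c.(X + X))) :: -c-> m4
  m4 = (rec X. c.b.d.c.(X + X)) + (rec X. c.b.d.c.(X + X)) :: -c-> m1
Q's transition system — 5 states:
  n0 = rec X. c.b.d.(c.(X + X) + 0) :: -c-> n1
  n1 = b.d.(c.((rec X. c.b.d.(c.(X + X) + 0)) + (rec X. c.b.d.(c.(X + X) + 0))) + 0) :: -b-> n2
  n2 = d.(c.((rec X. c.b.d.(c.(X + X) + 0)) + (rec X. c.b.d.(c.(X + X) + 0))) + 0) :: -d-> n3
  n3 = c.((rec X. c.b.d.(c.(X + X) + 0)) + (rec X. c.b.d.(c.(X + X) + 0))) + 0 :: -c-> n4
  n4 = (rec X. c.b.d.(c.(X + X) + 0)) + (rec X. c.b.d.(c.(X + X) + 0)) :: -c-> n1
Coarsest stable partition (strong bisimilarity classes):
  B0 = {m0, m4, n0, n4}
  B1 = {m1, n1}
  B2 = {m2, n2}
  B3 = {m3, n3}
m0 ∈ B0, n0 ∈ B0 → same block

P ~ Q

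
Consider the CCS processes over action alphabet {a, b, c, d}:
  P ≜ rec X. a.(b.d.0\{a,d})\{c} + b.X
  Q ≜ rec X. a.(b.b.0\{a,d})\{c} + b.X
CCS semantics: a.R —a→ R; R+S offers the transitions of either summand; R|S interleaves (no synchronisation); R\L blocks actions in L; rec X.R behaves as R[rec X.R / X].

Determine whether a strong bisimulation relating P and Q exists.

not bisimilar

P's transition system — 4 states:
  s0 = rec X. a.(b.d.0\{a,d})\{c} + b.X has moves =a=> s1, =b=> s0
  s1 = (b.d.0\{a,d})\{c} has moves =b=> s2
  s2 = (d.0\{a,d})\{c} has moves =d=> s3
  s3 = 0\{a,d}\{c} has moves ∅
Q's transition system — 4 states:
  t0 = rec X. a.(b.b.0\{a,d})\{c} + b.X has moves =a=> t1, =b=> t0
  t1 = (b.b.0\{a,d})\{c} has moves =b=> t2
  t2 = (b.0\{a,d})\{c} has moves =b=> t3
  t3 = 0\{a,d}\{c} has moves ∅
Partition-refinement fixed point:
  B0 = {s0}
  B1 = {s1}
  B2 = {s2}
  B3 = {s3, t3}
  B4 = {t0}
  B5 = {t1}
  B6 = {t2}
s0 ∈ B0, t0 ∈ B4 → different blocks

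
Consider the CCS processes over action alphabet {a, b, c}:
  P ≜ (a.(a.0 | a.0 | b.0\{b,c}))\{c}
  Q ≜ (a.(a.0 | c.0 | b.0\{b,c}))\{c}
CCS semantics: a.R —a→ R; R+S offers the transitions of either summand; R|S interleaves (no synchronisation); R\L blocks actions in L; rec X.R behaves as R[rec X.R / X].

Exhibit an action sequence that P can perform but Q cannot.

Reachable graph of P (9 states):
  u0 = (a.(a.0 | a.0 | b.0\{b,c}))\{c} :: --a--▸ u1
  u1 = (a.0 | a.0 | b.0\{b,c})\{c} :: --a--▸ u2, --a--▸ u3, --b--▸ u4
  u2 = (0 | a.0 | b.0\{b,c})\{c} :: --a--▸ u5, --b--▸ u6
  u3 = (a.0 | 0 | b.0\{b,c})\{c} :: --a--▸ u5, --b--▸ u7
  u4 = (a.0 | a.0 | 0\{b,c})\{c} :: --a--▸ u6, --a--▸ u7
  u5 = (0 | 0 | b.0\{b,c})\{c} :: --b--▸ u8
  u6 = (0 | a.0 | 0\{b,c})\{c} :: --a--▸ u8
  u7 = (a.0 | 0 | 0\{b,c})\{c} :: --a--▸ u8
  u8 = (0 | 0 | 0\{b,c})\{c} :: (no moves)
Reachable graph of Q (5 states):
  v0 = (a.(a.0 | c.0 | b.0\{b,c}))\{c} :: --a--▸ v1
  v1 = (a.0 | c.0 | b.0\{b,c})\{c} :: --a--▸ v2, --b--▸ v3
  v2 = (0 | c.0 | b.0\{b,c})\{c} :: --b--▸ v4
  v3 = (a.0 | c.0 | 0\{b,c})\{c} :: --a--▸ v4
  v4 = (0 | c.0 | 0\{b,c})\{c} :: (no moves)
Executing aaa from P (initial set {u0}):
  step 1 (a): {u1}
  step 2 (a): {u2, u3}
  step 3 (a): {u5}
  P completes σ.
Executing aaa from Q (initial set {v0}):
  step 1 (a): {v1}
  step 2 (a): {v2}
  step 3 (a): ∅  — Q cannot continue

aaa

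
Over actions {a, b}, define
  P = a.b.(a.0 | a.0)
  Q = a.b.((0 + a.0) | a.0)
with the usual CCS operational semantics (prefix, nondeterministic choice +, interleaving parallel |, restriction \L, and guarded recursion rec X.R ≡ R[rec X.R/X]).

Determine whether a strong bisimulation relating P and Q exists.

LTS(P): 6 reachable states
  p0 = a.b.(a.0 | a.0) → --a--▸ p1
  p1 = b.(a.0 | a.0) → --b--▸ p2
  p2 = a.0 | a.0 → --a--▸ p3, --a--▸ p4
  p3 = 0 | a.0 → --a--▸ p5
  p4 = a.0 | 0 → --a--▸ p5
  p5 = 0 | 0 → ∅
LTS(Q): 6 reachable states
  q0 = a.b.((0 + a.0) | a.0) → --a--▸ q1
  q1 = b.((0 + a.0) | a.0) → --b--▸ q2
  q2 = (0 + a.0) | a.0 → --a--▸ q3, --a--▸ q4
  q3 = (0 + a.0) | 0 → --a--▸ q5
  q4 = 0 | a.0 → --a--▸ q5
  q5 = 0 | 0 → ∅
Coarsest stable partition (strong bisimilarity classes):
  B0 = {p0, q0}
  B1 = {p1, q1}
  B2 = {p2, q2}
  B3 = {p3, p4, q3, q4}
  B4 = {p5, q5}
p0 ∈ B0, q0 ∈ B0 → same block

bisimilar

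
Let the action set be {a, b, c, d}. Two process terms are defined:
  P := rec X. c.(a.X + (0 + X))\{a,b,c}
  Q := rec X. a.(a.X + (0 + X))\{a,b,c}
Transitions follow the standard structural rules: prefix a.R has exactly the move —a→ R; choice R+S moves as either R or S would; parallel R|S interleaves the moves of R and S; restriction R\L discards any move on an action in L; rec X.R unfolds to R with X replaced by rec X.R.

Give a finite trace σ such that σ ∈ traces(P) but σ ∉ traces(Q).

LTS(P): 2 reachable states
  p0 = rec X. c.(a.X + (0 + X))\{a,b,c} → ··c··> p1
  p1 = (a.(rec X. c.(a.X + (0 + X))\{a,b,c}) + (0 + (rec X. c.(a.X + (0 + X))\{a,b,c})))\{a,b,c} → deadlocked
LTS(Q): 2 reachable states
  q0 = rec X. a.(a.X + (0 + X))\{a,b,c} → ··a··> q1
  q1 = (a.(rec X. a.(a.X + (0 + X))\{a,b,c}) + (0 + (rec X. a.(a.X + (0 + X))\{a,b,c})))\{a,b,c} → deadlocked
Run σ = ⟨c⟩ on P: start {p0}
  step 1 (c): {p1}
  — P admits the full trace.
Run σ = ⟨c⟩ on Q: start {q0}
  step 1 (c): ∅  — Q cannot continue

c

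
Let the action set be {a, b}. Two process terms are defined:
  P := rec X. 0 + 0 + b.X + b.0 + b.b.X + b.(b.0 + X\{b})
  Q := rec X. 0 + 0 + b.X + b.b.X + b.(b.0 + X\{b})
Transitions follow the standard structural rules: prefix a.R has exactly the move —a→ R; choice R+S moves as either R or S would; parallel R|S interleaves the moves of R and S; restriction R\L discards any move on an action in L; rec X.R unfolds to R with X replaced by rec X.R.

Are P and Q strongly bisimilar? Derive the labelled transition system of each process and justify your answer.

Reachable graph of P (4 states):
  m0 = rec X. 0 + 0 + b.X + b.0 + b.b.X + b.(b.0 + X\{b}) | --b--▸ m0, --b--▸ m1, --b--▸ m2, --b--▸ m3
  m1 = 0 | deadlocked
  m2 = b.(rec X. 0 + 0 + b.X + b.0 + b.b.X + b.(b.0 + X\{b})) | --b--▸ m0
  m3 = b.0 + (rec X. 0 + 0 + b.X + b.0 + b.b.X + b.(b.0 + X\{b}))\{b} | --b--▸ m1
Reachable graph of Q (4 states):
  n0 = rec X. 0 + 0 + b.X + b.b.X + b.(b.0 + X\{b}) | --b--▸ n0, --b--▸ n1, --b--▸ n2
  n1 = b.(rec X. 0 + 0 + b.X + b.b.X + b.(b.0 + X\{b})) | --b--▸ n0
  n2 = b.0 + (rec X. 0 + 0 + b.X + b.b.X + b.(b.0 + X\{b}))\{b} | --b--▸ n3
  n3 = 0 | deadlocked
Coarsest stable partition (strong bisimilarity classes):
  B0 = {m0}
  B1 = {m2}
  B2 = {m1, n3}
  B3 = {m3, n2}
  B4 = {n0}
  B5 = {n1}
m0 ∈ B0, n0 ∈ B4 → different blocks

NO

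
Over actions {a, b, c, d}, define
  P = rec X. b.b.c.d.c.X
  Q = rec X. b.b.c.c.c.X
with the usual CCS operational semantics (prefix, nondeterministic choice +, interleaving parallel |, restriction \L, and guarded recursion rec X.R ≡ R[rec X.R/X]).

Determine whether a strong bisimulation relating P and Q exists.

LTS(P): 5 reachable states
  m0 = rec X. b.b.c.d.c.X | --b--▸ m1
  m1 = b.c.d.c.(rec X. b.b.c.d.c.X) | --b--▸ m2
  m2 = c.d.c.(rec X. b.b.c.d.c.X) | --c--▸ m3
  m3 = d.c.(rec X. b.b.c.d.c.X) | --d--▸ m4
  m4 = c.(rec X. b.b.c.d.c.X) | --c--▸ m0
LTS(Q): 5 reachable states
  n0 = rec X. b.b.c.c.c.X | --b--▸ n1
  n1 = b.c.c.c.(rec X. b.b.c.c.c.X) | --b--▸ n2
  n2 = c.c.c.(rec X. b.b.c.c.c.X) | --c--▸ n3
  n3 = c.c.(rec X. b.b.c.c.c.X) | --c--▸ n4
  n4 = c.(rec X. b.b.c.c.c.X) | --c--▸ n0
Partition-refinement fixed point:
  B0 = {m0}
  B1 = {m1}
  B2 = {m2}
  B3 = {m3}
  B4 = {m4}
  B5 = {n0}
  B6 = {n1}
  B7 = {n2}
  B8 = {n3}
  B9 = {n4}
m0 ∈ B0, n0 ∈ B5 → different blocks

NO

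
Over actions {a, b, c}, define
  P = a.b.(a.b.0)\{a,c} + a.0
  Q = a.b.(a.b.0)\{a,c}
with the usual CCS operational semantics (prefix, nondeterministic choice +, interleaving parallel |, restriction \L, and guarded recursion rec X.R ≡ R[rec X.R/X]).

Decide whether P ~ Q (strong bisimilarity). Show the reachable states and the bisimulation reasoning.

LTS(P): 4 reachable states
  u0 = a.b.(a.b.0)\{a,c} + a.0 → ··a··> u1, ··a··> u2
  u1 = 0 → ∅
  u2 = b.(a.b.0)\{a,c} → ··b··> u3
  u3 = (a.b.0)\{a,c} → ∅
LTS(Q): 3 reachable states
  v0 = a.b.(a.b.0)\{a,c} → ··a··> v1
  v1 = b.(a.b.0)\{a,c} → ··b··> v2
  v2 = (a.b.0)\{a,c} → ∅
Bisimilarity quotient blocks:
  B0 = {u0}
  B1 = {u1, u3, v2}
  B2 = {u2, v1}
  B3 = {v0}
u0 ∈ B0, v0 ∈ B3 → different blocks

NO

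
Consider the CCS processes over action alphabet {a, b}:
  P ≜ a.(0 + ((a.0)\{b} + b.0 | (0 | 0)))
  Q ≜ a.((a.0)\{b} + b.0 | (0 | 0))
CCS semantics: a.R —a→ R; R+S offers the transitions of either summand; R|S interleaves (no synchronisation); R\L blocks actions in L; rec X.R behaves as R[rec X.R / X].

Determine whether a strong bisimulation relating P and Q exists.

bisimilar

Reachable graph of P (4 states):
  s0 = a.(0 + ((a.0)\{b} + b.0 | (0 | 0))) :: --a--▸ s1
  s1 = 0 + ((a.0)\{b} + b.0 | (0 | 0)) :: --a--▸ s2, --b--▸ s3
  s2 = 0\{b} :: deadlocked
  s3 = 0 | (0 | 0) :: deadlocked
Reachable graph of Q (4 states):
  t0 = a.((a.0)\{b} + b.0 | (0 | 0)) :: --a--▸ t1
  t1 = (a.0)\{b} + b.0 | (0 | 0) :: --a--▸ t2, --b--▸ t3
  t2 = 0\{b} :: deadlocked
  t3 = 0 | (0 | 0) :: deadlocked
Coarsest stable partition (strong bisimilarity classes):
  B0 = {s0, t0}
  B1 = {s1, t1}
  B2 = {s2, s3, t2, t3}
s0 ∈ B0, t0 ∈ B0 → same block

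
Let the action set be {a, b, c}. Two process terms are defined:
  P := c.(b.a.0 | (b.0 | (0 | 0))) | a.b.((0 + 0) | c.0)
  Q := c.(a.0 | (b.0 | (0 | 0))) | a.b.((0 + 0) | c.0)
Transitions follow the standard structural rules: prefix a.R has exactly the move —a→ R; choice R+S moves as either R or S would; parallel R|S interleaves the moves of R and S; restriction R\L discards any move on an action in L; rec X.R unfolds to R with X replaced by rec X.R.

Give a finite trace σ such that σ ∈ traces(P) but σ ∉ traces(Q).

cbb

LTS(P): 28 reachable states
  p0 = c.(b.a.0 | (b.0 | (0 | 0))) | a.b.((0 + 0) | c.0) ⊢ =a=> p1, =c=> p2
  p1 = c.(b.a.0 | (b.0 | (0 | 0))) | b.((0 + 0) | c.0) ⊢ =b=> p3, =c=> p4
  p2 = b.a.0 | (b.0 | (0 | 0)) | a.b.((0 + 0) | c.0) ⊢ =a=> p4, =b=> p5, =b=> p6
  p3 = c.(b.a.0 | (b.0 | (0 | 0))) | ((0 + 0) | c.0) ⊢ =c=> p7, =c=> p8
  p4 = b.a.0 | (b.0 | (0 | 0)) | b.((0 + 0) | c.0) ⊢ =b=> p10, =b=> p7, =b=> p9
  p5 = a.0 | (b.0 | (0 | 0)) | a.b.((0 + 0) | c.0) ⊢ =a=> p11, =a=> p9, =b=> p12
  p6 = b.a.0 | (0 | (0 | 0)) | a.b.((0 + 0) | c.0) ⊢ =a=> p10, =b=> p12
  p7 = b.a.0 | (b.0 | (0 | 0)) | ((0 + 0) | c.0) ⊢ =b=> p13, =b=> p14, =c=> p15
  p8 = c.(b.a.0 | (b.0 | (0 | 0))) | ((0 + 0) | 0) ⊢ =c=> p15
  p9 = a.0 | (b.0 | (0 | 0)) | b.((0 + 0) | c.0) ⊢ =a=> p16, =b=> p13, =b=> p17
  p10 = b.a.0 | (0 | (0 | 0)) | b.((0 + 0) | c.0) ⊢ =b=> p14, =b=> p17
  p11 = 0 | (b.0 | (0 | 0)) | a.b.((0 + 0) | c.0) ⊢ =a=> p16, =b=> p18
  p12 = a.0 | (0 | (0 | 0)) | a.b.((0 + 0) | c.0) ⊢ =a=> p17, =a=> p18
  p13 = a.0 | (b.0 | (0 | 0)) | ((0 + 0) | c.0) ⊢ =a=> p19, =b=> p20, =c=> p21
  p14 = b.a.0 | (0 | (0 | 0)) | ((0 + 0) | c.0) ⊢ =b=> p20, =c=> p22
  p15 = b.a.0 | (b.0 | (0 | 0)) | ((0 + 0) | 0) ⊢ =b=> p21, =b=> p22
  p16 = 0 | (b.0 | (0 | 0)) | b.((0 + 0) | c.0) ⊢ =b=> p19, =b=> p23
  p17 = a.0 | (0 | (0 | 0)) | b.((0 + 0) | c.0) ⊢ =a=> p23, =b=> p20
  p18 = 0 | (0 | (0 | 0)) | a.b.((0 + 0) | c.0) ⊢ =a=> p23
  p19 = 0 | (b.0 | (0 | 0)) | ((0 + 0) | c.0) ⊢ =b=> p24, =c=> p25
  p20 = a.0 | (0 | (0 | 0)) | ((0 + 0) | c.0) ⊢ =a=> p24, =c=> p26
  p21 = a.0 | (b.0 | (0 | 0)) | ((0 + 0) | 0) ⊢ =a=> p25, =b=> p26
  p22 = b.a.0 | (0 | (0 | 0)) | ((0 + 0) | 0) ⊢ =b=> p26
  p23 = 0 | (0 | (0 | 0)) | b.((0 + 0) | c.0) ⊢ =b=> p24
  p24 = 0 | (0 | (0 | 0)) | ((0 + 0) | c.0) ⊢ =c=> p27
  p25 = 0 | (b.0 | (0 | 0)) | ((0 + 0) | 0) ⊢ =b=> p27
  p26 = a.0 | (0 | (0 | 0)) | ((0 + 0) | 0) ⊢ =a=> p27
  p27 = 0 | (0 | (0 | 0)) | ((0 + 0) | 0) ⊢ (no moves)
LTS(Q): 20 reachable states
  q0 = c.(a.0 | (b.0 | (0 | 0))) | a.b.((0 + 0) | c.0) ⊢ =a=> q1, =c=> q2
  q1 = c.(a.0 | (b.0 | (0 | 0))) | b.((0 + 0) | c.0) ⊢ =b=> q3, =c=> q4
  q2 = a.0 | (b.0 | (0 | 0)) | a.b.((0 + 0) | c.0) ⊢ =a=> q4, =a=> q5, =b=> q6
  q3 = c.(a.0 | (b.0 | (0 | 0))) | ((0 + 0) | c.0) ⊢ =c=> q7, =c=> q8
  q4 = a.0 | (b.0 | (0 | 0)) | b.((0 + 0) | c.0) ⊢ =a=> q9, =b=> q10, =b=> q7
  q5 = 0 | (b.0 | (0 | 0)) | a.b.((0 + 0) | c.0) ⊢ =a=> q9, =b=> q11
  q6 = a.0 | (0 | (0 | 0)) | a.b.((0 + 0) | c.0) ⊢ =a=> q10, =a=> q11
  q7 = a.0 | (b.0 | (0 | 0)) | ((0 + 0) | c.0) ⊢ =a=> q12, =b=> q13, =c=> q14
  q8 = c.(a.0 | (b.0 | (0 | 0))) | ((0 + 0) | 0) ⊢ =c=> q14
  q9 = 0 | (b.0 | (0 | 0)) | b.((0 + 0) | c.0) ⊢ =b=> q12, =b=> q15
  q10 = a.0 | (0 | (0 | 0)) | b.((0 + 0) | c.0) ⊢ =a=> q15, =b=> q13
  q11 = 0 | (0 | (0 | 0)) | a.b.((0 + 0) | c.0) ⊢ =a=> q15
  q12 = 0 | (b.0 | (0 | 0)) | ((0 + 0) | c.0) ⊢ =b=> q16, =c=> q17
  q13 = a.0 | (0 | (0 | 0)) | ((0 + 0) | c.0) ⊢ =a=> q16, =c=> q18
  q14 = a.0 | (b.0 | (0 | 0)) | ((0 + 0) | 0) ⊢ =a=> q17, =b=> q18
  q15 = 0 | (0 | (0 | 0)) | b.((0 + 0) | c.0) ⊢ =b=> q16
  q16 = 0 | (0 | (0 | 0)) | ((0 + 0) | c.0) ⊢ =c=> q19
  q17 = 0 | (b.0 | (0 | 0)) | ((0 + 0) | 0) ⊢ =b=> q19
  q18 = a.0 | (0 | (0 | 0)) | ((0 + 0) | 0) ⊢ =a=> q19
  q19 = 0 | (0 | (0 | 0)) | ((0 + 0) | 0) ⊢ (no moves)
Executing cbb from P (initial set {p0}):
  after c @ step 1: {p2}
  after b @ step 2: {p5, p6}
  after b @ step 3: {p12}
  — P admits the full trace.
Executing cbb from Q (initial set {q0}):
  after c @ step 1: {q2}
  after b @ step 2: {q6}
  after b @ step 3: no successor for Q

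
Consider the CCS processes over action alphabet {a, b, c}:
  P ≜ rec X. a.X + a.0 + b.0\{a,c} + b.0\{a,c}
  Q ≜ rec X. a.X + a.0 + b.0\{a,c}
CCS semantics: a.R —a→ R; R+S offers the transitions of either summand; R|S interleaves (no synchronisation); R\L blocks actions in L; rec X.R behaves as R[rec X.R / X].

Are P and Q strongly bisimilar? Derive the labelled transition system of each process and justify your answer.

bisimilar

LTS(P): 3 reachable states
  u0 = rec X. a.X + a.0 + b.0\{a,c} + b.0\{a,c} | -a-> u0, -a-> u1, -b-> u2
  u1 = 0 | ∅
  u2 = 0\{a,c} | ∅
LTS(Q): 3 reachable states
  v0 = rec X. a.X + a.0 + b.0\{a,c} | -a-> v0, -a-> v1, -b-> v2
  v1 = 0 | ∅
  v2 = 0\{a,c} | ∅
Bisimilarity quotient blocks:
  B0 = {u0, v0}
  B1 = {u1, u2, v1, v2}
u0 ∈ B0, v0 ∈ B0 → same block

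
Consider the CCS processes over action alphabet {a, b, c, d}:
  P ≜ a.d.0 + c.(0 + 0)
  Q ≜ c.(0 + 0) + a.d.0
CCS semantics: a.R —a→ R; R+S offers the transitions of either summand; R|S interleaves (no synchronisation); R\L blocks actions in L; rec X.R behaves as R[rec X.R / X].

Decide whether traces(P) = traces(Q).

YES

LTS(P): 4 reachable states
  m0 = a.d.0 + c.(0 + 0) → —a→ m1, —c→ m2
  m1 = d.0 → —d→ m3
  m2 = 0 + 0 → stopped
  m3 = 0 → stopped
LTS(Q): 4 reachable states
  n0 = c.(0 + 0) + a.d.0 → —a→ n1, —c→ n2
  n1 = d.0 → —d→ n3
  n2 = 0 + 0 → stopped
  n3 = 0 → stopped
Partition-refinement fixed point:
  B0 = {m0, n0}
  B1 = {m2, m3, n2, n3}
  B2 = {m1, n1}
m0 ∈ B0, n0 ∈ B0 → same block
Bisimilar ⇒ trace-equivalent.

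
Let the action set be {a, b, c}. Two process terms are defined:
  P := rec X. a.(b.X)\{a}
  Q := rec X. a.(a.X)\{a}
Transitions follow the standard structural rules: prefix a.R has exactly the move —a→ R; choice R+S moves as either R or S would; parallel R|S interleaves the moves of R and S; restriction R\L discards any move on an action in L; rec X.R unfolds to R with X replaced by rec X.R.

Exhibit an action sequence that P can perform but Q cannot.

Reachable graph of P (3 states):
  p0 = rec X. a.(b.X)\{a} → ··a··> p1
  p1 = (b.(rec X. a.(b.X)\{a}))\{a} → ··b··> p2
  p2 = (rec X. a.(b.X)\{a})\{a} → stopped
Reachable graph of Q (2 states):
  q0 = rec X. a.(a.X)\{a} → ··a··> q1
  q1 = (a.(rec X. a.(a.X)\{a}))\{a} → stopped
Trace ⟨ab⟩ through P, begin at {p0}:
  after a @ step 1: {p1}
  after b @ step 2: {p2}
  P completes σ.
Trace ⟨ab⟩ through Q, begin at {q0}:
  after a @ step 1: {q1}
  after b @ step 2: ∅ (Q stuck)

ab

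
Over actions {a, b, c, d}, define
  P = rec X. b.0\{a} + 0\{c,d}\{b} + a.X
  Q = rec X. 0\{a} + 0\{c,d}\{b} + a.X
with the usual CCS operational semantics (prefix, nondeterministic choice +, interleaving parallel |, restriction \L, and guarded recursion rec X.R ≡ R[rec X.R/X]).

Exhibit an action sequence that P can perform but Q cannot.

b

P's transition system — 2 states:
  m0 = rec X. b.0\{a} + 0\{c,d}\{b} + a.X :: ··a··> m0, ··b··> m1
  m1 = 0\{a} :: (no moves)
Q's transition system — 1 states:
  n0 = rec X. 0\{a} + 0\{c,d}\{b} + a.X :: ··a··> n0
Trace ⟨b⟩ through P, begin at {m0}:
  after b @ step 1: {m1}
  — P admits the full trace.
Trace ⟨b⟩ through Q, begin at {n0}:
  after b @ step 1: no successor for Q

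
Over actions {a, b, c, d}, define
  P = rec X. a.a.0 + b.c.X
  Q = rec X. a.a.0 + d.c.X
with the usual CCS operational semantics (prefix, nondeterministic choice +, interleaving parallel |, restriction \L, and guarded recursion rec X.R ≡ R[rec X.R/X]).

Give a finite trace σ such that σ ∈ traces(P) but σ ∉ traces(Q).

b

P's transition system — 4 states:
  u0 = rec X. a.a.0 + b.c.X ⊢ ··a··> u1, ··b··> u2
  u1 = a.0 ⊢ ··a··> u3
  u2 = c.(rec X. a.a.0 + b.c.X) ⊢ ··c··> u0
  u3 = 0 ⊢ deadlocked
Q's transition system — 4 states:
  v0 = rec X. a.a.0 + d.c.X ⊢ ··a··> v1, ··d··> v2
  v1 = a.0 ⊢ ··a··> v3
  v2 = c.(rec X. a.a.0 + d.c.X) ⊢ ··c··> v0
  v3 = 0 ⊢ deadlocked
Executing b from P (initial set {u0}):
  after b @ step 1: {u2}
  P completes σ.
Executing b from Q (initial set {v0}):
  after b @ step 1: ∅ (Q stuck)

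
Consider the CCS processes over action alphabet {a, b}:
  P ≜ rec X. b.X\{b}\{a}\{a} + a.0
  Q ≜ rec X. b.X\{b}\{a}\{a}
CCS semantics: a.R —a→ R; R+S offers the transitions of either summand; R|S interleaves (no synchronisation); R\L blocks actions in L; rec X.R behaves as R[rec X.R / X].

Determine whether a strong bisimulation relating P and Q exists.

not bisimilar

P's transition system — 3 states:
  m0 = rec X. b.X\{b}\{a}\{a} + a.0 has moves ··a··> m1, ··b··> m2
  m1 = 0 has moves ∅
  m2 = (rec X. b.X\{b}\{a}\{a} + a.0)\{b}\{a}\{a} has moves ∅
Q's transition system — 2 states:
  n0 = rec X. b.X\{b}\{a}\{a} has moves ··b··> n1
  n1 = (rec X. b.X\{b}\{a}\{a})\{b}\{a}\{a} has moves ∅
Partition-refinement fixed point:
  B0 = {m0}
  B1 = {m1, m2, n1}
  B2 = {n0}
m0 ∈ B0, n0 ∈ B2 → different blocks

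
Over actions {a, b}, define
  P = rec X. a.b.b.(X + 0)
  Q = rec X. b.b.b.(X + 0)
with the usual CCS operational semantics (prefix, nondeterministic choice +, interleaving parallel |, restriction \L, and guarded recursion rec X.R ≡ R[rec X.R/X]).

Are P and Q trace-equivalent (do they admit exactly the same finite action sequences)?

trace-distinct — witness ⟨a⟩

LTS(P): 4 reachable states
  s0 = rec X. a.b.b.(X + 0) | -a-> s1
  s1 = b.b.((rec X. a.b.b.(X + 0)) + 0) | -b-> s2
  s2 = b.((rec X. a.b.b.(X + 0)) + 0) | -b-> s3
  s3 = (rec X. a.b.b.(X + 0)) + 0 | -a-> s1
LTS(Q): 4 reachable states
  t0 = rec X. b.b.b.(X + 0) | -b-> t1
  t1 = b.b.((rec X. b.b.b.(X + 0)) + 0) | -b-> t2
  t2 = b.((rec X. b.b.b.(X + 0)) + 0) | -b-> t3
  t3 = (rec X. b.b.b.(X + 0)) + 0 | -b-> t1
Run σ = ⟨a⟩ on P: start {s0}
  step 1 (a): {s1}
  P completes σ.
Run σ = ⟨a⟩ on Q: start {t0}
  step 1 (a): ∅ (Q stuck)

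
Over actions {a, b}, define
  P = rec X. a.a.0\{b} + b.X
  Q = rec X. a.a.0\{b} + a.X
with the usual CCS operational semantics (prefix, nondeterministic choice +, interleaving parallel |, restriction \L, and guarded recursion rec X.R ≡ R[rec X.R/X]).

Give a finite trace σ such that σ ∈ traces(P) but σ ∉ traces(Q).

LTS(P): 3 reachable states
  s0 = rec X. a.a.0\{b} + b.X :: —a→ s1, —b→ s0
  s1 = a.0\{b} :: —a→ s2
  s2 = 0\{b} :: ·
LTS(Q): 3 reachable states
  t0 = rec X. a.a.0\{b} + a.X :: —a→ t0, —a→ t1
  t1 = a.0\{b} :: —a→ t2
  t2 = 0\{b} :: ·
Trace ⟨b⟩ through P, begin at {s0}:
  after b @ step 1: {s0}
  ✓ P
Trace ⟨b⟩ through Q, begin at {t0}:
  after b @ step 1: ∅  — Q cannot continue

b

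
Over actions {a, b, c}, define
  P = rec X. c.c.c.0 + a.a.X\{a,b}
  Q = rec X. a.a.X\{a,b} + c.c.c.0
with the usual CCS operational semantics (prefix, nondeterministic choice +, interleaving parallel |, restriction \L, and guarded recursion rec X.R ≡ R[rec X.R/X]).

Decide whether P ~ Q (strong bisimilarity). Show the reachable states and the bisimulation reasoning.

LTS(P): 9 reachable states
  p0 = rec X. c.c.c.0 + a.a.X\{a,b} | =a=> p1, =c=> p2
  p1 = a.(rec X. c.c.c.0 + a.a.X\{a,b})\{a,b} | =a=> p3
  p2 = c.c.0 | =c=> p4
  p3 = (rec X. c.c.c.0 + a.a.X\{a,b})\{a,b} | =c=> p5
  p4 = c.0 | =c=> p6
  p5 = (c.c.0)\{a,b} | =c=> p7
  p6 = 0 | stopped
  p7 = (c.0)\{a,b} | =c=> p8
  p8 = 0\{a,b} | stopped
LTS(Q): 9 reachable states
  q0 = rec X. a.a.X\{a,b} + c.c.c.0 | =a=> q1, =c=> q2
  q1 = a.(rec X. a.a.X\{a,b} + c.c.c.0)\{a,b} | =a=> q3
  q2 = c.c.0 | =c=> q4
  q3 = (rec X. a.a.X\{a,b} + c.c.c.0)\{a,b} | =c=> q5
  q4 = c.0 | =c=> q6
  q5 = (c.c.0)\{a,b} | =c=> q7
  q6 = 0 | stopped
  q7 = (c.0)\{a,b} | =c=> q8
  q8 = 0\{a,b} | stopped
Coarsest stable partition (strong bisimilarity classes):
  B0 = {p0, q0}
  B1 = {p2, p5, q2, q5}
  B2 = {p4, p7, q4, q7}
  B3 = {p6, p8, q6, q8}
  B4 = {p1, q1}
  B5 = {p3, q3}
p0 ∈ B0, q0 ∈ B0 → same block

bisimilar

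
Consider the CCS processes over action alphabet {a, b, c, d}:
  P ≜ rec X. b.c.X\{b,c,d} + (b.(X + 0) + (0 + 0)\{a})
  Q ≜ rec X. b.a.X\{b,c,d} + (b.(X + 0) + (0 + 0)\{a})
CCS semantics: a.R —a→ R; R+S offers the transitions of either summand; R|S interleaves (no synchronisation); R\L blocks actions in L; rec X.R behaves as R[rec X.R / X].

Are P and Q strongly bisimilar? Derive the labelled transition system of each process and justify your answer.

P's transition system — 4 states:
  m0 = rec X. b.c.X\{b,c,d} + (b.(X + 0) + (0 + 0)\{a}) → -b-> m1, -b-> m2
  m1 = (rec X. b.c.X\{b,c,d} + (b.(X + 0) + (0 + 0)\{a})) + 0 → -b-> m1, -b-> m2
  m2 = c.(rec X. b.c.X\{b,c,d} + (b.(X + 0) + (0 + 0)\{a}))\{b,c,d} → -c-> m3
  m3 = (rec X. b.c.X\{b,c,d} + (b.(X + 0) + (0 + 0)\{a}))\{b,c,d} → deadlocked
Q's transition system — 4 states:
  n0 = rec X. b.a.X\{b,c,d} + (b.(X + 0) + (0 + 0)\{a}) → -b-> n1, -b-> n2
  n1 = (rec X. b.a.X\{b,c,d} + (b.(X + 0) + (0 + 0)\{a})) + 0 → -b-> n1, -b-> n2
  n2 = a.(rec X. b.a.X\{b,c,d} + (b.(X + 0) + (0 + 0)\{a}))\{b,c,d} → -a-> n3
  n3 = (rec X. b.a.X\{b,c,d} + (b.(X + 0) + (0 + 0)\{a}))\{b,c,d} → deadlocked
Bisimilarity quotient blocks:
  B0 = {m0, m1}
  B1 = {m2}
  B2 = {m3, n3}
  B3 = {n0, n1}
  B4 = {n2}
m0 ∈ B0, n0 ∈ B3 → different blocks

P ≁ Q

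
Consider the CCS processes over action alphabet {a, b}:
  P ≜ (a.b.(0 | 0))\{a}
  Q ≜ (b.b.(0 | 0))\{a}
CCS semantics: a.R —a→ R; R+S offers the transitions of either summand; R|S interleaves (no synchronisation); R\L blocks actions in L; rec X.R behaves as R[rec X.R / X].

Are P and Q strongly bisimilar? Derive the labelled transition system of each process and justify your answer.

Reachable graph of P (1 states):
  p0 = (a.b.(0 | 0))\{a} ⊢ ·
Reachable graph of Q (3 states):
  q0 = (b.b.(0 | 0))\{a} ⊢ =b=> q1
  q1 = (b.(0 | 0))\{a} ⊢ =b=> q2
  q2 = (0 | 0)\{a} ⊢ ·
Partition-refinement fixed point:
  B0 = {p0, q2}
  B1 = {q0}
  B2 = {q1}
p0 ∈ B0, q0 ∈ B1 → different blocks

NO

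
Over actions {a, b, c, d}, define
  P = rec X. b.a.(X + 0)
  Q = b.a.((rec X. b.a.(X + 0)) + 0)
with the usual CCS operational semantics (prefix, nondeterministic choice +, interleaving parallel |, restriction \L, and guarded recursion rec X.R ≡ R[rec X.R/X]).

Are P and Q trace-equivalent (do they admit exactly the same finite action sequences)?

LTS(P): 3 reachable states
  p0 = rec X. b.a.(X + 0) | ··b··> p1
  p1 = a.((rec X. b.a.(X + 0)) + 0) | ··a··> p2
  p2 = (rec X. b.a.(X + 0)) + 0 | ··b··> p1
LTS(Q): 3 reachable states
  q0 = b.a.((rec X. b.a.(X + 0)) + 0) | ··b··> q1
  q1 = a.((rec X. b.a.(X + 0)) + 0) | ··a··> q2
  q2 = (rec X. b.a.(X + 0)) + 0 | ··b··> q1
Coarsest stable partition (strong bisimilarity classes):
  B0 = {p0, p2, q0, q2}
  B1 = {p1, q1}
p0 ∈ B0, q0 ∈ B0 → same block
Bisimilar ⇒ trace-equivalent.

trace-equivalent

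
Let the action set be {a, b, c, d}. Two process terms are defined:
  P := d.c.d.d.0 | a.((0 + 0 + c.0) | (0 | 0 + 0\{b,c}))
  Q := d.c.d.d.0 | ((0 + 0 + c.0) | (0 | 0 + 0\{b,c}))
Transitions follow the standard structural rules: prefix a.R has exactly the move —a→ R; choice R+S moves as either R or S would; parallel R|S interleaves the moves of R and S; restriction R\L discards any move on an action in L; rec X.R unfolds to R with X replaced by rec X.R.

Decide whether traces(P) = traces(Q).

NO — witness ⟨a⟩

LTS(P): 15 reachable states
  s0 = d.c.d.d.0 | a.((0 + 0 + c.0) | (0 | 0 + 0\{b,c})) → —a→ s1, —d→ s2
  s1 = d.c.d.d.0 | ((0 + 0 + c.0) | (0 | 0 + 0\{b,c})) → —c→ s3, —d→ s4
  s2 = c.d.d.0 | a.((0 + 0 + c.0) | (0 | 0 + 0\{b,c})) → —a→ s4, —c→ s5
  s3 = d.c.d.d.0 | (0 | (0 | 0 + 0\{b,c})) → —d→ s6
  s4 = c.d.d.0 | ((0 + 0 + c.0) | (0 | 0 + 0\{b,c})) → —c→ s6, —c→ s7
  s5 = d.d.0 | a.((0 + 0 + c.0) | (0 | 0 + 0\{b,c})) → —a→ s7, —d→ s8
  s6 = c.d.d.0 | (0 | (0 | 0 + 0\{b,c})) → —c→ s9
  s7 = d.d.0 | ((0 + 0 + c.0) | (0 | 0 + 0\{b,c})) → —c→ s9, —d→ s10
  s8 = d.0 | a.((0 + 0 + c.0) | (0 | 0 + 0\{b,c})) → —a→ s10, —d→ s11
  s9 = d.d.0 | (0 | (0 | 0 + 0\{b,c})) → —d→ s12
  s10 = d.0 | ((0 + 0 + c.0) | (0 | 0 + 0\{b,c})) → —c→ s12, —d→ s13
  s11 = 0 | a.((0 + 0 + c.0) | (0 | 0 + 0\{b,c})) → —a→ s13
  s12 = d.0 | (0 | (0 | 0 + 0\{b,c})) → —d→ s14
  s13 = 0 | ((0 + 0 + c.0) | (0 | 0 + 0\{b,c})) → —c→ s14
  s14 = 0 | (0 | (0 | 0 + 0\{b,c})) → deadlocked
LTS(Q): 10 reachable states
  t0 = d.c.d.d.0 | ((0 + 0 + c.0) | (0 | 0 + 0\{b,c})) → —c→ t1, —d→ t2
  t1 = d.c.d.d.0 | (0 | (0 | 0 + 0\{b,c})) → —d→ t3
  t2 = c.d.d.0 | ((0 + 0 + c.0) | (0 | 0 + 0\{b,c})) → —c→ t3, —c→ t4
  t3 = c.d.d.0 | (0 | (0 | 0 + 0\{b,c})) → —c→ t5
  t4 = d.d.0 | ((0 + 0 + c.0) | (0 | 0 + 0\{b,c})) → —c→ t5, —d→ t6
  t5 = d.d.0 | (0 | (0 | 0 + 0\{b,c})) → —d→ t7
  t6 = d.0 | ((0 + 0 + c.0) | (0 | 0 + 0\{b,c})) → —c→ t7, —d→ t8
  t7 = d.0 | (0 | (0 | 0 + 0\{b,c})) → —d→ t9
  t8 = 0 | ((0 + 0 + c.0) | (0 | 0 + 0\{b,c})) → —c→ t9
  t9 = 0 | (0 | (0 | 0 + 0\{b,c})) → deadlocked
Run σ = ⟨a⟩ on P: start {s0}
  after a @ step 1: {s1}
  ✓ P
Run σ = ⟨a⟩ on Q: start {t0}
  after a @ step 1: ∅  — Q cannot continue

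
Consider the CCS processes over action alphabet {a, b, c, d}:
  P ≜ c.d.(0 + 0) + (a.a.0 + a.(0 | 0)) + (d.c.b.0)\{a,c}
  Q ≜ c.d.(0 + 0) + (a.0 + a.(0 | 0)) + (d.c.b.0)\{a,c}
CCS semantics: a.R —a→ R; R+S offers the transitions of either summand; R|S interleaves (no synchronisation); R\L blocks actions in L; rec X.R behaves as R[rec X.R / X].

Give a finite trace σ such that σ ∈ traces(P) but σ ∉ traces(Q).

aa

LTS(P): 7 reachable states
  m0 = c.d.(0 + 0) + (a.a.0 + a.(0 | 0)) + (d.c.b.0)\{a,c} → =a=> m1, =a=> m2, =c=> m3, =d=> m4
  m1 = 0 | 0 → stopped
  m2 = a.0 → =a=> m5
  m3 = d.(0 + 0) → =d=> m6
  m4 = (c.b.0)\{a,c} → stopped
  m5 = 0 → stopped
  m6 = 0 + 0 → stopped
LTS(Q): 6 reachable states
  n0 = c.d.(0 + 0) + (a.0 + a.(0 | 0)) + (d.c.b.0)\{a,c} → =a=> n1, =a=> n2, =c=> n3, =d=> n4
  n1 = 0 → stopped
  n2 = 0 | 0 → stopped
  n3 = d.(0 + 0) → =d=> n5
  n4 = (c.b.0)\{a,c} → stopped
  n5 = 0 + 0 → stopped
Trace ⟨aa⟩ through P, begin at {m0}:
  step 1 (a): {m1, m2}
  step 2 (a): {m5}
  ✓ P
Trace ⟨aa⟩ through Q, begin at {n0}:
  step 1 (a): {n1, n2}
  step 2 (a): no successor for Q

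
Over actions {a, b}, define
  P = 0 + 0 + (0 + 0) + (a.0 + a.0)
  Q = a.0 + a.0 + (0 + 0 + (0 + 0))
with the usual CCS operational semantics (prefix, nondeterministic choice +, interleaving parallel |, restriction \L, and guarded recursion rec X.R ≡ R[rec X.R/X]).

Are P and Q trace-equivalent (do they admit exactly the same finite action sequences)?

LTS(P): 2 reachable states
  p0 = 0 + 0 + (0 + 0) + (a.0 + a.0) ⊢ =a=> p1
  p1 = 0 ⊢ ·
LTS(Q): 2 reachable states
  q0 = a.0 + a.0 + (0 + 0 + (0 + 0)) ⊢ =a=> q1
  q1 = 0 ⊢ ·
Bisimilarity quotient blocks:
  B0 = {p0, q0}
  B1 = {p1, q1}
p0 ∈ B0, q0 ∈ B0 → same block
Bisimilar ⇒ trace-equivalent.

YES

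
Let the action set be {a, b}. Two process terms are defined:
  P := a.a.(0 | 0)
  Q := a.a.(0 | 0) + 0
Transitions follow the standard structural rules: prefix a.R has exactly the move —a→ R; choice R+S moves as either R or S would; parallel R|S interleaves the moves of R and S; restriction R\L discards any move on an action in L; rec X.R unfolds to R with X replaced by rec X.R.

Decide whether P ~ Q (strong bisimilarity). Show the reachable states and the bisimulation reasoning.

YES

P's transition system — 3 states:
  s0 = a.a.(0 | 0) | =a=> s1
  s1 = a.(0 | 0) | =a=> s2
  s2 = 0 | 0 | (no moves)
Q's transition system — 3 states:
  t0 = a.a.(0 | 0) + 0 | =a=> t1
  t1 = a.(0 | 0) | =a=> t2
  t2 = 0 | 0 | (no moves)
Coarsest stable partition (strong bisimilarity classes):
  B0 = {s0, t0}
  B1 = {s1, t1}
  B2 = {s2, t2}
s0 ∈ B0, t0 ∈ B0 → same block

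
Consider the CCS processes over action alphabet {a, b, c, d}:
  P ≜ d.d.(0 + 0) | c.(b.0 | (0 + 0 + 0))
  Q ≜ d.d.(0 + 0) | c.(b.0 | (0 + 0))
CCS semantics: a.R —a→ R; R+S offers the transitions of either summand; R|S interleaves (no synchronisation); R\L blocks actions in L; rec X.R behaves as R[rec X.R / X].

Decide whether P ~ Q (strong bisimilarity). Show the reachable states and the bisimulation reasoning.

Reachable graph of P (9 states):
  p0 = d.d.(0 + 0) | c.(b.0 | (0 + 0 + 0)) ⊢ =c=> p1, =d=> p2
  p1 = d.d.(0 + 0) | (b.0 | (0 + 0 + 0)) ⊢ =b=> p3, =d=> p4
  p2 = d.(0 + 0) | c.(b.0 | (0 + 0 + 0)) ⊢ =c=> p4, =d=> p5
  p3 = d.d.(0 + 0) | (0 | (0 + 0 + 0)) ⊢ =d=> p6
  p4 = d.(0 + 0) | (b.0 | (0 + 0 + 0)) ⊢ =b=> p6, =d=> p7
  p5 = (0 + 0) | c.(b.0 | (0 + 0 + 0)) ⊢ =c=> p7
  p6 = d.(0 + 0) | (0 | (0 + 0 + 0)) ⊢ =d=> p8
  p7 = (0 + 0) | (b.0 | (0 + 0 + 0)) ⊢ =b=> p8
  p8 = (0 + 0) | (0 | (0 + 0 + 0)) ⊢ ·
Reachable graph of Q (9 states):
  q0 = d.d.(0 + 0) | c.(b.0 | (0 + 0)) ⊢ =c=> q1, =d=> q2
  q1 = d.d.(0 + 0) | (b.0 | (0 + 0)) ⊢ =b=> q3, =d=> q4
  q2 = d.(0 + 0) | c.(b.0 | (0 + 0)) ⊢ =c=> q4, =d=> q5
  q3 = d.d.(0 + 0) | (0 | (0 + 0)) ⊢ =d=> q6
  q4 = d.(0 + 0) | (b.0 | (0 + 0)) ⊢ =b=> q6, =d=> q7
  q5 = (0 + 0) | c.(b.0 | (0 + 0)) ⊢ =c=> q7
  q6 = d.(0 + 0) | (0 | (0 + 0)) ⊢ =d=> q8
  q7 = (0 + 0) | (b.0 | (0 + 0)) ⊢ =b=> q8
  q8 = (0 + 0) | (0 | (0 + 0)) ⊢ ·
Bisimilarity quotient blocks:
  B0 = {p0, q0}
  B1 = {p2, q2}
  B2 = {p5, q5}
  B3 = {p7, q7}
  B4 = {p8, q8}
  B5 = {p4, q4}
  B6 = {p6, q6}
  B7 = {p1, q1}
  B8 = {p3, q3}
p0 ∈ B0, q0 ∈ B0 → same block

bisimilar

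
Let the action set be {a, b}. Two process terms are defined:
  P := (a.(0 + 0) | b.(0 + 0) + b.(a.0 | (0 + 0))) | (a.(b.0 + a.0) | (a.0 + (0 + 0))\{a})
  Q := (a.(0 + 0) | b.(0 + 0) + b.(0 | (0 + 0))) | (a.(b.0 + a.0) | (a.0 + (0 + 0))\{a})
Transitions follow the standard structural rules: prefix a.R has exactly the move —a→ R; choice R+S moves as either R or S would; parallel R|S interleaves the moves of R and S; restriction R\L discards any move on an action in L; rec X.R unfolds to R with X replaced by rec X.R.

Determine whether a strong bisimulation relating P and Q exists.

P's transition system — 18 states:
  s0 = (a.(0 + 0) | b.(0 + 0) + b.(a.0 | (0 + 0))) | (a.(b.0 + a.0) | (a.0 + (0 + 0))\{a}) :: =a=> s1, =a=> s2, =b=> s3, =b=> s4
  s1 = (0 + 0) | b.(0 + 0) | (a.(b.0 + a.0) | (a.0 + (0 + 0))\{a}) :: =a=> s5, =b=> s6
  s2 = (a.(0 + 0) | b.(0 + 0) + b.(a.0 | (0 + 0))) | ((b.0 + a.0) | (a.0 + (0 + 0))\{a}) :: =a=> s5, =a=> s7, =b=> s7, =b=> s8, =b=> s9
  s3 = a.(0 + 0) | (0 + 0) | (a.(b.0 + a.0) | (a.0 + (0 + 0))\{a}) :: =a=> s6, =a=> s8
  s4 = a.0 | (0 + 0) | (a.(b.0 + a.0) | (a.0 + (0 + 0))\{a}) :: =a=> s10, =a=> s9
  s5 = (0 + 0) | b.(0 + 0) | ((b.0 + a.0) | (a.0 + (0 + 0))\{a}) :: =a=> s11, =b=> s11, =b=> s12
  s6 = (0 + 0) | (0 + 0) | (a.(b.0 + a.0) | (a.0 + (0 + 0))\{a}) :: =a=> s12
  s7 = (a.(0 + 0) | b.(0 + 0) + b.(a.0 | (0 + 0))) | (0 | (a.0 + (0 + 0))\{a}) :: =a=> s11, =b=> s13, =b=> s14
  s8 = a.(0 + 0) | (0 + 0) | ((b.0 + a.0) | (a.0 + (0 + 0))\{a}) :: =a=> s12, =a=> s13, =b=> s13
  s9 = a.0 | (0 + 0) | ((b.0 + a.0) | (a.0 + (0 + 0))\{a}) :: =a=> s14, =a=> s15, =b=> s14
  s10 = 0 | (0 + 0) | (a.(b.0 + a.0) | (a.0 + (0 + 0))\{a}) :: =a=> s15
  s11 = (0 + 0) | b.(0 + 0) | (0 | (a.0 + (0 + 0))\{a}) :: =b=> s16
  s12 = (0 + 0) | (0 + 0) | ((b.0 + a.0) | (a.0 + (0 + 0))\{a}) :: =a=> s16, =b=> s16
  s13 = a.(0 + 0) | (0 + 0) | (0 | (a.0 + (0 + 0))\{a}) :: =a=> s16
  s14 = a.0 | (0 + 0) | (0 | (a.0 + (0 + 0))\{a}) :: =a=> s17
  s15 = 0 | (0 + 0) | ((b.0 + a.0) | (a.0 + (0 + 0))\{a}) :: =a=> s17, =b=> s17
  s16 = (0 + 0) | (0 + 0) | (0 | (a.0 + (0 + 0))\{a}) :: ·
  s17 = 0 | (0 + 0) | (0 | (a.0 + (0 + 0))\{a}) :: ·
Q's transition system — 15 states:
  t0 = (a.(0 + 0) | b.(0 + 0) + b.(0 | (0 + 0))) | (a.(b.0 + a.0) | (a.0 + (0 + 0))\{a}) :: =a=> t1, =a=> t2, =b=> t3, =b=> t4
  t1 = (0 + 0) | b.(0 + 0) | (a.(b.0 + a.0) | (a.0 + (0 + 0))\{a}) :: =a=> t5, =b=> t6
  t2 = (a.(0 + 0) | b.(0 + 0) + b.(0 | (0 + 0))) | ((b.0 + a.0) | (a.0 + (0 + 0))\{a}) :: =a=> t5, =a=> t7, =b=> t7, =b=> t8, =b=> t9
  t3 = 0 | (0 + 0) | (a.(b.0 + a.0) | (a.0 + (0 + 0))\{a}) :: =a=> t8
  t4 = a.(0 + 0) | (0 + 0) | (a.(b.0 + a.0) | (a.0 + (0 + 0))\{a}) :: =a=> t6, =a=> t9
  t5 = (0 + 0) | b.(0 + 0) | ((b.0 + a.0) | (a.0 + (0 + 0))\{a}) :: =a=> t10, =b=> t10, =b=> t11
  t6 = (0 + 0) | (0 + 0) | (a.(b.0 + a.0) | (a.0 + (0 + 0))\{a}) :: =a=> t11
  t7 = (a.(0 + 0) | b.(0 + 0) + b.(0 | (0 + 0))) | (0 | (a.0 + (0 + 0))\{a}) :: =a=> t10, =b=> t12, =b=> t13
  t8 = 0 | (0 + 0) | ((b.0 + a.0) | (a.0 + (0 + 0))\{a}) :: =a=> t12, =b=> t12
  t9 = a.(0 + 0) | (0 + 0) | ((b.0 + a.0) | (a.0 + (0 + 0))\{a}) :: =a=> t11, =a=> t13, =b=> t13
  t10 = (0 + 0) | b.(0 + 0) | (0 | (a.0 + (0 + 0))\{a}) :: =b=> t14
  t11 = (0 + 0) | (0 + 0) | ((b.0 + a.0) | (a.0 + (0 + 0))\{a}) :: =a=> t14, =b=> t14
  t12 = 0 | (0 + 0) | (0 | (a.0 + (0 + 0))\{a}) :: ·
  t13 = a.(0 + 0) | (0 + 0) | (0 | (a.0 + (0 + 0))\{a}) :: =a=> t14
  t14 = (0 + 0) | (0 + 0) | (0 | (a.0 + (0 + 0))\{a}) :: ·
Partition-refinement fixed point:
  B0 = {s0}
  B1 = {s3, s4, t4}
  B2 = {s8, s9, t9}
  B3 = {s12, s15, t11, t8}
  B4 = {s16, s17, t12, t14}
  B5 = {s13, s14, t13}
  B6 = {s10, s6, t3, t6}
  B7 = {s2}
  B8 = {s5, t5}
  B9 = {s11, t10}
  B10 = {s7}
  B11 = {s1, t1}
  B12 = {t0}
  B13 = {t2}
  B14 = {t7}
s0 ∈ B0, t0 ∈ B12 → different blocks

NO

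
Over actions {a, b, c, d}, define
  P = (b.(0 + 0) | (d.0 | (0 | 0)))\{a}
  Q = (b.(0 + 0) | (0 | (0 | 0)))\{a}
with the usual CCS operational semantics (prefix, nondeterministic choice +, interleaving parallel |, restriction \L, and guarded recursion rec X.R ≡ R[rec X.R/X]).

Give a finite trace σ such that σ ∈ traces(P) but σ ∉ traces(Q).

d

Reachable graph of P (4 states):
  m0 = (b.(0 + 0) | (d.0 | (0 | 0)))\{a} :: =b=> m1, =d=> m2
  m1 = ((0 + 0) | (d.0 | (0 | 0)))\{a} :: =d=> m3
  m2 = (b.(0 + 0) | (0 | (0 | 0)))\{a} :: =b=> m3
  m3 = ((0 + 0) | (0 | (0 | 0)))\{a} :: deadlocked
Reachable graph of Q (2 states):
  n0 = (b.(0 + 0) | (0 | (0 | 0)))\{a} :: =b=> n1
  n1 = ((0 + 0) | (0 | (0 | 0)))\{a} :: deadlocked
Run σ = ⟨d⟩ on P: start {m0}
  [1] d ⇒ {m2}
  ✓ P
Run σ = ⟨d⟩ on Q: start {n0}
  [1] d ⇒ no successor for Q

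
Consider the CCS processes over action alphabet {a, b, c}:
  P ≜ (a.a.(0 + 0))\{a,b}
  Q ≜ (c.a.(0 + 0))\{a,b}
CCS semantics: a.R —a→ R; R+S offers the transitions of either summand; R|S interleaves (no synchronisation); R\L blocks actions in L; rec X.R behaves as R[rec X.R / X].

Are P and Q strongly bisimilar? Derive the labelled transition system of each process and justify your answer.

Reachable graph of P (1 states):
  u0 = (a.a.(0 + 0))\{a,b} ⊢ (no moves)
Reachable graph of Q (2 states):
  v0 = (c.a.(0 + 0))\{a,b} ⊢ —c→ v1
  v1 = (a.(0 + 0))\{a,b} ⊢ (no moves)
Partition-refinement fixed point:
  B0 = {u0, v1}
  B1 = {v0}
u0 ∈ B0, v0 ∈ B1 → different blocks

not bisimilar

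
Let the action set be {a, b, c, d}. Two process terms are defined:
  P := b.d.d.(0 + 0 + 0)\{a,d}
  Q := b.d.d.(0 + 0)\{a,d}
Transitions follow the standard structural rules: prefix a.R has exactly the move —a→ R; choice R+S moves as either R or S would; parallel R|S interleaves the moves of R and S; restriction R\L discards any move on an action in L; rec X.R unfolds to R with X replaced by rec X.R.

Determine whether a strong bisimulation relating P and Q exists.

P ~ Q

Reachable graph of P (4 states):
  m0 = b.d.d.(0 + 0 + 0)\{a,d} :: --b--▸ m1
  m1 = d.d.(0 + 0 + 0)\{a,d} :: --d--▸ m2
  m2 = d.(0 + 0 + 0)\{a,d} :: --d--▸ m3
  m3 = (0 + 0 + 0)\{a,d} :: stopped
Reachable graph of Q (4 states):
  n0 = b.d.d.(0 + 0)\{a,d} :: --b--▸ n1
  n1 = d.d.(0 + 0)\{a,d} :: --d--▸ n2
  n2 = d.(0 + 0)\{a,d} :: --d--▸ n3
  n3 = (0 + 0)\{a,d} :: stopped
Coarsest stable partition (strong bisimilarity classes):
  B0 = {m0, n0}
  B1 = {m1, n1}
  B2 = {m2, n2}
  B3 = {m3, n3}
m0 ∈ B0, n0 ∈ B0 → same block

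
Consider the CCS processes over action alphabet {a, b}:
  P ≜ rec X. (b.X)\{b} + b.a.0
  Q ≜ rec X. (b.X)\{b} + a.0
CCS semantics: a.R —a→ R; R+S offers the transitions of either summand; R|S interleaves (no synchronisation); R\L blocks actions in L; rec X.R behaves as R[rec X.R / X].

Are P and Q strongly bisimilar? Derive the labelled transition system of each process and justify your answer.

P's transition system — 3 states:
  m0 = rec X. (b.X)\{b} + b.a.0 | -b-> m1
  m1 = a.0 | -a-> m2
  m2 = 0 | deadlocked
Q's transition system — 2 states:
  n0 = rec X. (b.X)\{b} + a.0 | -a-> n1
  n1 = 0 | deadlocked
Partition-refinement fixed point:
  B0 = {m0}
  B1 = {m1, n0}
  B2 = {m2, n1}
m0 ∈ B0, n0 ∈ B1 → different blocks

P ≁ Q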